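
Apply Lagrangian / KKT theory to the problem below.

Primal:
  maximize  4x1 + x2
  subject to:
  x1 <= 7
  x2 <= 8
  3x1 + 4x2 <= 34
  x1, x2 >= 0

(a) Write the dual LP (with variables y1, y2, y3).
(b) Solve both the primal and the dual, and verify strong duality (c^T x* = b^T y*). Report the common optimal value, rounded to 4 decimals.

The standard primal-dual pair for 'max c^T x s.t. A x <= b, x >= 0' is:
  Dual:  min b^T y  s.t.  A^T y >= c,  y >= 0.

So the dual LP is:
  minimize  7y1 + 8y2 + 34y3
  subject to:
    y1 + 3y3 >= 4
    y2 + 4y3 >= 1
    y1, y2, y3 >= 0

Solving the primal: x* = (7, 3.25).
  primal value c^T x* = 31.25.
Solving the dual: y* = (3.25, 0, 0.25).
  dual value b^T y* = 31.25.
Strong duality: c^T x* = b^T y*. Confirmed.

31.25


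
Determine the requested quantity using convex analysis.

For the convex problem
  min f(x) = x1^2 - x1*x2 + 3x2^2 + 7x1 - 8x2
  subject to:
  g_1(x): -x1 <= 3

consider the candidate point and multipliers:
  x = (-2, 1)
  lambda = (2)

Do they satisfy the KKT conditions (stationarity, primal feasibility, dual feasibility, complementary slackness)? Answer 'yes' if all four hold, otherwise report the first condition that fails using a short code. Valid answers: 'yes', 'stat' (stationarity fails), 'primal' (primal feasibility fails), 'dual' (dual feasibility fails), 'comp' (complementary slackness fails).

Gradient of f: grad f(x) = Q x + c = (2, 0)
Constraint values g_i(x) = a_i^T x - b_i:
  g_1((-2, 1)) = -1
Stationarity residual: grad f(x) + sum_i lambda_i a_i = (0, 0)
  -> stationarity OK
Primal feasibility (all g_i <= 0): OK
Dual feasibility (all lambda_i >= 0): OK
Complementary slackness (lambda_i * g_i(x) = 0 for all i): FAILS

Verdict: the first failing condition is complementary_slackness -> comp.

comp


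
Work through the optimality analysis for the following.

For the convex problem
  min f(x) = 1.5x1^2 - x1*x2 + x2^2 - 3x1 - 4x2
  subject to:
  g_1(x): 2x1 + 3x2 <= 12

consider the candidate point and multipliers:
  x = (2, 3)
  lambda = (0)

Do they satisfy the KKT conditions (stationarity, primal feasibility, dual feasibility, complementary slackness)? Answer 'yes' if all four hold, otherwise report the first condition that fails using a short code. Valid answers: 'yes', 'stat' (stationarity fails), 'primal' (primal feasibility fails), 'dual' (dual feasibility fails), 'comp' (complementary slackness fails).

Gradient of f: grad f(x) = Q x + c = (0, 0)
Constraint values g_i(x) = a_i^T x - b_i:
  g_1((2, 3)) = 1
Stationarity residual: grad f(x) + sum_i lambda_i a_i = (0, 0)
  -> stationarity OK
Primal feasibility (all g_i <= 0): FAILS
Dual feasibility (all lambda_i >= 0): OK
Complementary slackness (lambda_i * g_i(x) = 0 for all i): OK

Verdict: the first failing condition is primal_feasibility -> primal.

primal


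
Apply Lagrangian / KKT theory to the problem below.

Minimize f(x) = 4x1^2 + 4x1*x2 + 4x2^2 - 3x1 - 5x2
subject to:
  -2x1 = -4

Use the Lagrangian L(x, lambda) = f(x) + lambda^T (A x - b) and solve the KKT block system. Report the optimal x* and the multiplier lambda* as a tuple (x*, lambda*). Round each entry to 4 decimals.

Form the Lagrangian:
  L(x, lambda) = (1/2) x^T Q x + c^T x + lambda^T (A x - b)
Stationarity (grad_x L = 0): Q x + c + A^T lambda = 0.
Primal feasibility: A x = b.

This gives the KKT block system:
  [ Q   A^T ] [ x     ]   [-c ]
  [ A    0  ] [ lambda ] = [ b ]

Solving the linear system:
  x*      = (2, -0.375)
  lambda* = (5.75)
  f(x*)   = 9.4375

x* = (2, -0.375), lambda* = (5.75)


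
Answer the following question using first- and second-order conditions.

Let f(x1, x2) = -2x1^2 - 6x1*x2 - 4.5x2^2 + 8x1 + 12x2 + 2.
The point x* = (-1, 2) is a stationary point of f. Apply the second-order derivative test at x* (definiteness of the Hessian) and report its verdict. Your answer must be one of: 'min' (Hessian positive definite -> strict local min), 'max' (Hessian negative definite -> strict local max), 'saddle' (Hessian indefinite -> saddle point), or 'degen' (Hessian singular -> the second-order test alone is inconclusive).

Compute the Hessian H = grad^2 f:
  H = [[-4, -6], [-6, -9]]
Verify stationarity: grad f(x*) = H x* + g = (0, 0).
Eigenvalues of H: -13, 0.
H has a zero eigenvalue (singular; negative semidefinite but not definite), so H is neither positive definite, negative definite, nor indefinite. The second-order test alone is inconclusive -> degen.
(Indeed, f is constant along the null direction of H through x*, so x* is not a strict local extremum.)

degen


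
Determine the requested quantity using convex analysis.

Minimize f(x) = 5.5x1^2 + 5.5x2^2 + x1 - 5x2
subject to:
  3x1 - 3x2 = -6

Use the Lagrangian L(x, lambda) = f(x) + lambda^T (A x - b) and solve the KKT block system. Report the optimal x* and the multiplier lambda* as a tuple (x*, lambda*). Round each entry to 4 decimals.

Form the Lagrangian:
  L(x, lambda) = (1/2) x^T Q x + c^T x + lambda^T (A x - b)
Stationarity (grad_x L = 0): Q x + c + A^T lambda = 0.
Primal feasibility: A x = b.

This gives the KKT block system:
  [ Q   A^T ] [ x     ]   [-c ]
  [ A    0  ] [ lambda ] = [ b ]

Solving the linear system:
  x*      = (-0.8182, 1.1818)
  lambda* = (2.6667)
  f(x*)   = 4.6364

x* = (-0.8182, 1.1818), lambda* = (2.6667)


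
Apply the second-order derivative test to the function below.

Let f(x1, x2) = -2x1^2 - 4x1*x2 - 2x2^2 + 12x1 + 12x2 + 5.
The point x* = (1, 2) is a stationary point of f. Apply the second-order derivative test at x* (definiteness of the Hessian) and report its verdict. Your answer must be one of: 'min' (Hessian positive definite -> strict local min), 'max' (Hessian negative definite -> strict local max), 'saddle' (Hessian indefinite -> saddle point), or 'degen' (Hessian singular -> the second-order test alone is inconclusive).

Compute the Hessian H = grad^2 f:
  H = [[-4, -4], [-4, -4]]
Verify stationarity: grad f(x*) = H x* + g = (0, 0).
Eigenvalues of H: -8, 0.
H has a zero eigenvalue (singular; negative semidefinite but not definite), so H is neither positive definite, negative definite, nor indefinite. The second-order test alone is inconclusive -> degen.
(Indeed, f is constant along the null direction of H through x*, so x* is not a strict local extremum.)

degen


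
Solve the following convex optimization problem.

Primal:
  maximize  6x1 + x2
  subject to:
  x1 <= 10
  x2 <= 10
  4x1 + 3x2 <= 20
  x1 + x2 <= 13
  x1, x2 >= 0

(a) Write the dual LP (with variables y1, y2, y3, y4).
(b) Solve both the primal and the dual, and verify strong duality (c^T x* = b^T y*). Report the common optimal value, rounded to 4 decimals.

The standard primal-dual pair for 'max c^T x s.t. A x <= b, x >= 0' is:
  Dual:  min b^T y  s.t.  A^T y >= c,  y >= 0.

So the dual LP is:
  minimize  10y1 + 10y2 + 20y3 + 13y4
  subject to:
    y1 + 4y3 + y4 >= 6
    y2 + 3y3 + y4 >= 1
    y1, y2, y3, y4 >= 0

Solving the primal: x* = (5, 0).
  primal value c^T x* = 30.
Solving the dual: y* = (0, 0, 1.5, 0).
  dual value b^T y* = 30.
Strong duality: c^T x* = b^T y*. Confirmed.

30


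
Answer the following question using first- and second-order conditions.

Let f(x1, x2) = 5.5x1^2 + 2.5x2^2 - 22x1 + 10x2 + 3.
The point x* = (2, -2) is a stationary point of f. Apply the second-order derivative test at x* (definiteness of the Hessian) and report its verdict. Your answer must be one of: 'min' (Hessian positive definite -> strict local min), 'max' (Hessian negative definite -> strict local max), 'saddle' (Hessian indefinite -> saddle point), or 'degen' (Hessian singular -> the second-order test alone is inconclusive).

Compute the Hessian H = grad^2 f:
  H = [[11, 0], [0, 5]]
Verify stationarity: grad f(x*) = H x* + g = (0, 0).
Eigenvalues of H: 5, 11.
Both eigenvalues > 0, so H is positive definite -> x* is a strict local min.

min


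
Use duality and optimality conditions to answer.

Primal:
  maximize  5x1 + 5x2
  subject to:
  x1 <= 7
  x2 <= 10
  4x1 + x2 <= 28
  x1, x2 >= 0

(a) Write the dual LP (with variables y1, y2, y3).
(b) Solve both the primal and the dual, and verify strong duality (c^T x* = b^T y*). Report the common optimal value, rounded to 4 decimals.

The standard primal-dual pair for 'max c^T x s.t. A x <= b, x >= 0' is:
  Dual:  min b^T y  s.t.  A^T y >= c,  y >= 0.

So the dual LP is:
  minimize  7y1 + 10y2 + 28y3
  subject to:
    y1 + 4y3 >= 5
    y2 + y3 >= 5
    y1, y2, y3 >= 0

Solving the primal: x* = (4.5, 10).
  primal value c^T x* = 72.5.
Solving the dual: y* = (0, 3.75, 1.25).
  dual value b^T y* = 72.5.
Strong duality: c^T x* = b^T y*. Confirmed.

72.5


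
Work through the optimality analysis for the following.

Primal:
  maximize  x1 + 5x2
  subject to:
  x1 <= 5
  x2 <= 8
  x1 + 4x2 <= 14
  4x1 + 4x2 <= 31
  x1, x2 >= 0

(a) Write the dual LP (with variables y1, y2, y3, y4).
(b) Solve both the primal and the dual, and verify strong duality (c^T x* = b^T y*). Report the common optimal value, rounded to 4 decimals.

The standard primal-dual pair for 'max c^T x s.t. A x <= b, x >= 0' is:
  Dual:  min b^T y  s.t.  A^T y >= c,  y >= 0.

So the dual LP is:
  minimize  5y1 + 8y2 + 14y3 + 31y4
  subject to:
    y1 + y3 + 4y4 >= 1
    y2 + 4y3 + 4y4 >= 5
    y1, y2, y3, y4 >= 0

Solving the primal: x* = (0, 3.5).
  primal value c^T x* = 17.5.
Solving the dual: y* = (0, 0, 1.25, 0).
  dual value b^T y* = 17.5.
Strong duality: c^T x* = b^T y*. Confirmed.

17.5


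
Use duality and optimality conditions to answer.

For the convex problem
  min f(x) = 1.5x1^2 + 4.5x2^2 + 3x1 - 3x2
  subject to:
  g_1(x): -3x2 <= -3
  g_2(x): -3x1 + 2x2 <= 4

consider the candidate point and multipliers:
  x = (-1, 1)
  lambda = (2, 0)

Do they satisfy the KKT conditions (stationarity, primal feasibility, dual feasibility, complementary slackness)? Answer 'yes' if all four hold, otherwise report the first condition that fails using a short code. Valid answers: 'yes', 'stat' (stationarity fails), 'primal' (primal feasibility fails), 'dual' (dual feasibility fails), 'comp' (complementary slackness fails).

Gradient of f: grad f(x) = Q x + c = (0, 6)
Constraint values g_i(x) = a_i^T x - b_i:
  g_1((-1, 1)) = 0
  g_2((-1, 1)) = 1
Stationarity residual: grad f(x) + sum_i lambda_i a_i = (0, 0)
  -> stationarity OK
Primal feasibility (all g_i <= 0): FAILS
Dual feasibility (all lambda_i >= 0): OK
Complementary slackness (lambda_i * g_i(x) = 0 for all i): OK

Verdict: the first failing condition is primal_feasibility -> primal.

primal


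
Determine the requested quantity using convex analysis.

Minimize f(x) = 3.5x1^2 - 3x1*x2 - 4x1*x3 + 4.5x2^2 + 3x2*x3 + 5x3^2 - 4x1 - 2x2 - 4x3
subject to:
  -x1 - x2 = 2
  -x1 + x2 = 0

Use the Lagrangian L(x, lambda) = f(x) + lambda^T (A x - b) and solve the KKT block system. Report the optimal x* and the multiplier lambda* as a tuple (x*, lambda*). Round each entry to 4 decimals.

Form the Lagrangian:
  L(x, lambda) = (1/2) x^T Q x + c^T x + lambda^T (A x - b)
Stationarity (grad_x L = 0): Q x + c + A^T lambda = 0.
Primal feasibility: A x = b.

This gives the KKT block system:
  [ Q   A^T ] [ x     ]   [-c ]
  [ A    0  ] [ lambda ] = [ b ]

Solving the linear system:
  x*      = (-1, -1, 0.3)
  lambda* = (-8.15, -1.05)
  f(x*)   = 10.55

x* = (-1, -1, 0.3), lambda* = (-8.15, -1.05)


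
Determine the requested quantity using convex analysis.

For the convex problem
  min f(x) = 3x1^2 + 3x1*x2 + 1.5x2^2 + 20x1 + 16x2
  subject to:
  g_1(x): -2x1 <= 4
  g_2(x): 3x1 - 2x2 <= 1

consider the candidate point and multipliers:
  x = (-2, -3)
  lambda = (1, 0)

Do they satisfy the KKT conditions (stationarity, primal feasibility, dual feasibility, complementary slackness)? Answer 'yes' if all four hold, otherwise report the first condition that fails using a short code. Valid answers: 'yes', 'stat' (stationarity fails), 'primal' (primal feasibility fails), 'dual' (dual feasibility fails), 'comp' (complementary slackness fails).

Gradient of f: grad f(x) = Q x + c = (-1, 1)
Constraint values g_i(x) = a_i^T x - b_i:
  g_1((-2, -3)) = 0
  g_2((-2, -3)) = -1
Stationarity residual: grad f(x) + sum_i lambda_i a_i = (-3, 1)
  -> stationarity FAILS
Primal feasibility (all g_i <= 0): OK
Dual feasibility (all lambda_i >= 0): OK
Complementary slackness (lambda_i * g_i(x) = 0 for all i): OK

Verdict: the first failing condition is stationarity -> stat.

stat


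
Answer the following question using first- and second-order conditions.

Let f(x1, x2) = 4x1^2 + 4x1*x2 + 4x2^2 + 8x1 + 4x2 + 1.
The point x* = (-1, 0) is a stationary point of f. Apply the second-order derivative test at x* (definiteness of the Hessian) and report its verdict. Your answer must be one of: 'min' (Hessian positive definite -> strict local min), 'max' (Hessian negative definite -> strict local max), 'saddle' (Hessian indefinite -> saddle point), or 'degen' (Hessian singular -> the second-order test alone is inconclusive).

Compute the Hessian H = grad^2 f:
  H = [[8, 4], [4, 8]]
Verify stationarity: grad f(x*) = H x* + g = (0, 0).
Eigenvalues of H: 4, 12.
Both eigenvalues > 0, so H is positive definite -> x* is a strict local min.

min


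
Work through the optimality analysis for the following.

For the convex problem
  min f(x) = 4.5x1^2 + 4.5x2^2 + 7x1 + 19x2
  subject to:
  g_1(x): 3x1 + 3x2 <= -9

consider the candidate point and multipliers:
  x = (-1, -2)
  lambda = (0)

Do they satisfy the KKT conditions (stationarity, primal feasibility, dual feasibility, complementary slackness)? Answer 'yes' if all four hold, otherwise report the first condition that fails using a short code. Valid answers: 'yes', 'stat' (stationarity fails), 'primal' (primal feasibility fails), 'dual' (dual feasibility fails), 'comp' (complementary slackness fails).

Gradient of f: grad f(x) = Q x + c = (-2, 1)
Constraint values g_i(x) = a_i^T x - b_i:
  g_1((-1, -2)) = 0
Stationarity residual: grad f(x) + sum_i lambda_i a_i = (-2, 1)
  -> stationarity FAILS
Primal feasibility (all g_i <= 0): OK
Dual feasibility (all lambda_i >= 0): OK
Complementary slackness (lambda_i * g_i(x) = 0 for all i): OK

Verdict: the first failing condition is stationarity -> stat.

stat


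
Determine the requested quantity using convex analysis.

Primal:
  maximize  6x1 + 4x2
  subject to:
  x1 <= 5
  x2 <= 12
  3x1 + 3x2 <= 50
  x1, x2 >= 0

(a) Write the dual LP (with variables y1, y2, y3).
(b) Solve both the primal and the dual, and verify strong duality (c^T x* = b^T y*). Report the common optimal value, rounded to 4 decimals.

The standard primal-dual pair for 'max c^T x s.t. A x <= b, x >= 0' is:
  Dual:  min b^T y  s.t.  A^T y >= c,  y >= 0.

So the dual LP is:
  minimize  5y1 + 12y2 + 50y3
  subject to:
    y1 + 3y3 >= 6
    y2 + 3y3 >= 4
    y1, y2, y3 >= 0

Solving the primal: x* = (5, 11.6667).
  primal value c^T x* = 76.6667.
Solving the dual: y* = (2, 0, 1.3333).
  dual value b^T y* = 76.6667.
Strong duality: c^T x* = b^T y*. Confirmed.

76.6667


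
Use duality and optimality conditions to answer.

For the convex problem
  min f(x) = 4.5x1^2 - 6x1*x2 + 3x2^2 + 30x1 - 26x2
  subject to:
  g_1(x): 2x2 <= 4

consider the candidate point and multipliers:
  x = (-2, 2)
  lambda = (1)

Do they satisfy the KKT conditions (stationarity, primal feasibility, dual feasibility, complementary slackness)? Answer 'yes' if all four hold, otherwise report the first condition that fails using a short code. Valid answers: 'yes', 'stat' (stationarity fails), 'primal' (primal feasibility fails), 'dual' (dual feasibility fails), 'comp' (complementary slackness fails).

Gradient of f: grad f(x) = Q x + c = (0, -2)
Constraint values g_i(x) = a_i^T x - b_i:
  g_1((-2, 2)) = 0
Stationarity residual: grad f(x) + sum_i lambda_i a_i = (0, 0)
  -> stationarity OK
Primal feasibility (all g_i <= 0): OK
Dual feasibility (all lambda_i >= 0): OK
Complementary slackness (lambda_i * g_i(x) = 0 for all i): OK

Verdict: yes, KKT holds.

yes


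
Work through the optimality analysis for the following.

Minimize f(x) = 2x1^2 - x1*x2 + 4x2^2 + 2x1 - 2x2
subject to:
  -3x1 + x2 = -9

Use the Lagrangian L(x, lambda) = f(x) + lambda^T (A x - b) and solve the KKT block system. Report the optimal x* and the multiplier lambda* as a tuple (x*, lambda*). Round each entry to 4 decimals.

Form the Lagrangian:
  L(x, lambda) = (1/2) x^T Q x + c^T x + lambda^T (A x - b)
Stationarity (grad_x L = 0): Q x + c + A^T lambda = 0.
Primal feasibility: A x = b.

This gives the KKT block system:
  [ Q   A^T ] [ x     ]   [-c ]
  [ A    0  ] [ lambda ] = [ b ]

Solving the linear system:
  x*      = (3.0143, 0.0429)
  lambda* = (4.6714)
  f(x*)   = 23.9929

x* = (3.0143, 0.0429), lambda* = (4.6714)


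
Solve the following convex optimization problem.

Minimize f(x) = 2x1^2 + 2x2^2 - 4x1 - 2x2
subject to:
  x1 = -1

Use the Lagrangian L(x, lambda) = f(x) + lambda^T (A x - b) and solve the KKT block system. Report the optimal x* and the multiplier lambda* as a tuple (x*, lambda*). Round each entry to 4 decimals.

Form the Lagrangian:
  L(x, lambda) = (1/2) x^T Q x + c^T x + lambda^T (A x - b)
Stationarity (grad_x L = 0): Q x + c + A^T lambda = 0.
Primal feasibility: A x = b.

This gives the KKT block system:
  [ Q   A^T ] [ x     ]   [-c ]
  [ A    0  ] [ lambda ] = [ b ]

Solving the linear system:
  x*      = (-1, 0.5)
  lambda* = (8)
  f(x*)   = 5.5

x* = (-1, 0.5), lambda* = (8)


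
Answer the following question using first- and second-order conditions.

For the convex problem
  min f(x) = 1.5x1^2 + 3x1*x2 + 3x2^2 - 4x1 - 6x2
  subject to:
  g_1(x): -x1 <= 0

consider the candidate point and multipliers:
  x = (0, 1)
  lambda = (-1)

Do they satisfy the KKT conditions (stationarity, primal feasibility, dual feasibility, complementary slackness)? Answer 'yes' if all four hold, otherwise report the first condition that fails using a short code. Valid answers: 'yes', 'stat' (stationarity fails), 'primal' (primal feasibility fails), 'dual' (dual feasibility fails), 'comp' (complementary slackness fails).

Gradient of f: grad f(x) = Q x + c = (-1, 0)
Constraint values g_i(x) = a_i^T x - b_i:
  g_1((0, 1)) = 0
Stationarity residual: grad f(x) + sum_i lambda_i a_i = (0, 0)
  -> stationarity OK
Primal feasibility (all g_i <= 0): OK
Dual feasibility (all lambda_i >= 0): FAILS
Complementary slackness (lambda_i * g_i(x) = 0 for all i): OK

Verdict: the first failing condition is dual_feasibility -> dual.

dual


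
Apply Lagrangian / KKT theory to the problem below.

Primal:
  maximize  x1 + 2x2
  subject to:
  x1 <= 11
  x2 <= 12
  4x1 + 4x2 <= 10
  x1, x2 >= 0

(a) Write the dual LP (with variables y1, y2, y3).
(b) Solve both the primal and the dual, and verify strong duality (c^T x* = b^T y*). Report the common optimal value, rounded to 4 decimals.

The standard primal-dual pair for 'max c^T x s.t. A x <= b, x >= 0' is:
  Dual:  min b^T y  s.t.  A^T y >= c,  y >= 0.

So the dual LP is:
  minimize  11y1 + 12y2 + 10y3
  subject to:
    y1 + 4y3 >= 1
    y2 + 4y3 >= 2
    y1, y2, y3 >= 0

Solving the primal: x* = (0, 2.5).
  primal value c^T x* = 5.
Solving the dual: y* = (0, 0, 0.5).
  dual value b^T y* = 5.
Strong duality: c^T x* = b^T y*. Confirmed.

5


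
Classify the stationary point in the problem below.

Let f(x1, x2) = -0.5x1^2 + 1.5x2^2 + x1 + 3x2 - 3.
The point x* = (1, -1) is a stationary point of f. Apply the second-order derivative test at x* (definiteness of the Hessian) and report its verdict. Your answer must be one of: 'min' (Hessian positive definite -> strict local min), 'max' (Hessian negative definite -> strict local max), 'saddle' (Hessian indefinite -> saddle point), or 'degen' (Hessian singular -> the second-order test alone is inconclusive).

Compute the Hessian H = grad^2 f:
  H = [[-1, 0], [0, 3]]
Verify stationarity: grad f(x*) = H x* + g = (0, 0).
Eigenvalues of H: -1, 3.
Eigenvalues have mixed signs, so H is indefinite -> x* is a saddle point.

saddle


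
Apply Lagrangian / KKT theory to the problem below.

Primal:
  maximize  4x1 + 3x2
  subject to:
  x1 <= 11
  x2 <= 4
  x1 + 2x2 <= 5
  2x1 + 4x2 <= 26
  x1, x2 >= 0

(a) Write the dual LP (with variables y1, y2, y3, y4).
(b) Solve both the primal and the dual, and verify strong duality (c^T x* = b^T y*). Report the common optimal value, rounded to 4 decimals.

The standard primal-dual pair for 'max c^T x s.t. A x <= b, x >= 0' is:
  Dual:  min b^T y  s.t.  A^T y >= c,  y >= 0.

So the dual LP is:
  minimize  11y1 + 4y2 + 5y3 + 26y4
  subject to:
    y1 + y3 + 2y4 >= 4
    y2 + 2y3 + 4y4 >= 3
    y1, y2, y3, y4 >= 0

Solving the primal: x* = (5, 0).
  primal value c^T x* = 20.
Solving the dual: y* = (0, 0, 4, 0).
  dual value b^T y* = 20.
Strong duality: c^T x* = b^T y*. Confirmed.

20


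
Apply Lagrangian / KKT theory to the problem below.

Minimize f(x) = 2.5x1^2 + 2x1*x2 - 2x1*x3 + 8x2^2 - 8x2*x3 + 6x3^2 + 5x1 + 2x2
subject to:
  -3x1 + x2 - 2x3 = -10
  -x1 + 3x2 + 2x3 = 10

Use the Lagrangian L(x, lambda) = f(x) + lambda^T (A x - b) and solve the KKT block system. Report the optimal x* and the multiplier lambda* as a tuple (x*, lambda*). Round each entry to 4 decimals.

Form the Lagrangian:
  L(x, lambda) = (1/2) x^T Q x + c^T x + lambda^T (A x - b)
Stationarity (grad_x L = 0): Q x + c + A^T lambda = 0.
Primal feasibility: A x = b.

This gives the KKT block system:
  [ Q   A^T ] [ x     ]   [-c ]
  [ A    0  ] [ lambda ] = [ b ]

Solving the linear system:
  x*      = (1.807, 1.807, 3.193)
  lambda* = (5.3465, -4.7763)
  f(x*)   = 56.9386

x* = (1.807, 1.807, 3.193), lambda* = (5.3465, -4.7763)


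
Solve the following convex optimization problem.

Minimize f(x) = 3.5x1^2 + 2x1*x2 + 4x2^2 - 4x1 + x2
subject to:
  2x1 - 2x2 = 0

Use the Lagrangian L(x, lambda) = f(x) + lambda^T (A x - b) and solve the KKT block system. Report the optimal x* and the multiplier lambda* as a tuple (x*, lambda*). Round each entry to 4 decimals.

Form the Lagrangian:
  L(x, lambda) = (1/2) x^T Q x + c^T x + lambda^T (A x - b)
Stationarity (grad_x L = 0): Q x + c + A^T lambda = 0.
Primal feasibility: A x = b.

This gives the KKT block system:
  [ Q   A^T ] [ x     ]   [-c ]
  [ A    0  ] [ lambda ] = [ b ]

Solving the linear system:
  x*      = (0.1579, 0.1579)
  lambda* = (1.2895)
  f(x*)   = -0.2368

x* = (0.1579, 0.1579), lambda* = (1.2895)


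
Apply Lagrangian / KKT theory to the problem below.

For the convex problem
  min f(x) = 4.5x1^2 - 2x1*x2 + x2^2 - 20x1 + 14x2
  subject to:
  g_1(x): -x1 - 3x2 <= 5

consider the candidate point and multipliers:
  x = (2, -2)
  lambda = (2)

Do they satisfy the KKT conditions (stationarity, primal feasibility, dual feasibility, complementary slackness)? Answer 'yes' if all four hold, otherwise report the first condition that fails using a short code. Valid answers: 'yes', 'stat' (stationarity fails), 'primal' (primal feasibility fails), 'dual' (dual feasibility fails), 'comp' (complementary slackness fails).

Gradient of f: grad f(x) = Q x + c = (2, 6)
Constraint values g_i(x) = a_i^T x - b_i:
  g_1((2, -2)) = -1
Stationarity residual: grad f(x) + sum_i lambda_i a_i = (0, 0)
  -> stationarity OK
Primal feasibility (all g_i <= 0): OK
Dual feasibility (all lambda_i >= 0): OK
Complementary slackness (lambda_i * g_i(x) = 0 for all i): FAILS

Verdict: the first failing condition is complementary_slackness -> comp.

comp


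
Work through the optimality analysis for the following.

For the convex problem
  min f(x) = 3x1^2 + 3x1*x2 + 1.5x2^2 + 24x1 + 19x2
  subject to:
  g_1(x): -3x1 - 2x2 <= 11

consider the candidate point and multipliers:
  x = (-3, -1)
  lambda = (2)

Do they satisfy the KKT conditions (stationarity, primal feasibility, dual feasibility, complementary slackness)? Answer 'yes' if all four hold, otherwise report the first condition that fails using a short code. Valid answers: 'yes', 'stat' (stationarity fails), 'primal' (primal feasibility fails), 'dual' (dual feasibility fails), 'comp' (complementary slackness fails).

Gradient of f: grad f(x) = Q x + c = (3, 7)
Constraint values g_i(x) = a_i^T x - b_i:
  g_1((-3, -1)) = 0
Stationarity residual: grad f(x) + sum_i lambda_i a_i = (-3, 3)
  -> stationarity FAILS
Primal feasibility (all g_i <= 0): OK
Dual feasibility (all lambda_i >= 0): OK
Complementary slackness (lambda_i * g_i(x) = 0 for all i): OK

Verdict: the first failing condition is stationarity -> stat.

stat


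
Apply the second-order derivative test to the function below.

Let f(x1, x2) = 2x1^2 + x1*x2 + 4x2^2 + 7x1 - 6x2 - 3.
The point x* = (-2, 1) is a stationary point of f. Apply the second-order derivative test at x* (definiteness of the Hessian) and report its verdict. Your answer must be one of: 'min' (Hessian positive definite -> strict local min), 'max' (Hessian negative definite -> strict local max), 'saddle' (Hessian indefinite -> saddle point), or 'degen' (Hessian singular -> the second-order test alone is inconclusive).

Compute the Hessian H = grad^2 f:
  H = [[4, 1], [1, 8]]
Verify stationarity: grad f(x*) = H x* + g = (0, 0).
Eigenvalues of H: 3.7639, 8.2361.
Both eigenvalues > 0, so H is positive definite -> x* is a strict local min.

min


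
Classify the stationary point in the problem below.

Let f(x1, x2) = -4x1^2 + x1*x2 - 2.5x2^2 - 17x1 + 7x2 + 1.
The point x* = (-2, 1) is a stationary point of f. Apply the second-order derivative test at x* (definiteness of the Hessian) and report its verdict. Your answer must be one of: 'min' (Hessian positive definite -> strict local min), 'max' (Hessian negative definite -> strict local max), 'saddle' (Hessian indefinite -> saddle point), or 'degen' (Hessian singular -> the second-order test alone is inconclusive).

Compute the Hessian H = grad^2 f:
  H = [[-8, 1], [1, -5]]
Verify stationarity: grad f(x*) = H x* + g = (0, 0).
Eigenvalues of H: -8.3028, -4.6972.
Both eigenvalues < 0, so H is negative definite -> x* is a strict local max.

max


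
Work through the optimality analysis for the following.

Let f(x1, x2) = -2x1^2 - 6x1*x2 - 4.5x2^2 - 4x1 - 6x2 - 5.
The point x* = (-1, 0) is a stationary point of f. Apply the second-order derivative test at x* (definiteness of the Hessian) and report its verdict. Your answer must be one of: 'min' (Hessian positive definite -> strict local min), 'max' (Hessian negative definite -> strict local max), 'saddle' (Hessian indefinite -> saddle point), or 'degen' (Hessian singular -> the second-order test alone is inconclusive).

Compute the Hessian H = grad^2 f:
  H = [[-4, -6], [-6, -9]]
Verify stationarity: grad f(x*) = H x* + g = (0, 0).
Eigenvalues of H: -13, 0.
H has a zero eigenvalue (singular; negative semidefinite but not definite), so H is neither positive definite, negative definite, nor indefinite. The second-order test alone is inconclusive -> degen.
(Indeed, f is constant along the null direction of H through x*, so x* is not a strict local extremum.)

degen


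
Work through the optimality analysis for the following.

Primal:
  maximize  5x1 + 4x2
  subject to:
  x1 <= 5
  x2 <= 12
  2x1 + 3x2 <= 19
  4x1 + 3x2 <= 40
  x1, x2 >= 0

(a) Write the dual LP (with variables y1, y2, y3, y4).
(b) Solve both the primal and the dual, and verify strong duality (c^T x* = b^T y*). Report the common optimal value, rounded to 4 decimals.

The standard primal-dual pair for 'max c^T x s.t. A x <= b, x >= 0' is:
  Dual:  min b^T y  s.t.  A^T y >= c,  y >= 0.

So the dual LP is:
  minimize  5y1 + 12y2 + 19y3 + 40y4
  subject to:
    y1 + 2y3 + 4y4 >= 5
    y2 + 3y3 + 3y4 >= 4
    y1, y2, y3, y4 >= 0

Solving the primal: x* = (5, 3).
  primal value c^T x* = 37.
Solving the dual: y* = (2.3333, 0, 1.3333, 0).
  dual value b^T y* = 37.
Strong duality: c^T x* = b^T y*. Confirmed.

37


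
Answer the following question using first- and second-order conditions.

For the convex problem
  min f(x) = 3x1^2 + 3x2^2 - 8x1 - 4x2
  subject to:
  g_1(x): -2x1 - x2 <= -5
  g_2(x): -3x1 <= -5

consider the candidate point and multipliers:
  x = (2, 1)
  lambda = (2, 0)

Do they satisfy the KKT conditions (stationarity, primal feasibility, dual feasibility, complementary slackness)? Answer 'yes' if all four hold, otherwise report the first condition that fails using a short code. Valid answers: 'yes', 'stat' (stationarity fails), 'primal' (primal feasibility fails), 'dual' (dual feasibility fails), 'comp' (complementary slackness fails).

Gradient of f: grad f(x) = Q x + c = (4, 2)
Constraint values g_i(x) = a_i^T x - b_i:
  g_1((2, 1)) = 0
  g_2((2, 1)) = -1
Stationarity residual: grad f(x) + sum_i lambda_i a_i = (0, 0)
  -> stationarity OK
Primal feasibility (all g_i <= 0): OK
Dual feasibility (all lambda_i >= 0): OK
Complementary slackness (lambda_i * g_i(x) = 0 for all i): OK

Verdict: yes, KKT holds.

yes


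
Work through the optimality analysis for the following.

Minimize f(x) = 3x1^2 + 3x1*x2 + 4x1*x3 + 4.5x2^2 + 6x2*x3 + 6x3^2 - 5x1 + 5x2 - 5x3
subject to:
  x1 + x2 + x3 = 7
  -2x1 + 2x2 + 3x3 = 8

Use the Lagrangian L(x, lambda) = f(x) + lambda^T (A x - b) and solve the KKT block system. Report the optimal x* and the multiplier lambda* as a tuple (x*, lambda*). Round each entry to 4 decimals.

Form the Lagrangian:
  L(x, lambda) = (1/2) x^T Q x + c^T x + lambda^T (A x - b)
Stationarity (grad_x L = 0): Q x + c + A^T lambda = 0.
Primal feasibility: A x = b.

This gives the KKT block system:
  [ Q   A^T ] [ x     ]   [-c ]
  [ A    0  ] [ lambda ] = [ b ]

Solving the linear system:
  x*      = (2.2486, 1.7568, 2.9946)
  lambda* = (-35.6324, -4.9459)
  f(x*)   = 135.7811

x* = (2.2486, 1.7568, 2.9946), lambda* = (-35.6324, -4.9459)


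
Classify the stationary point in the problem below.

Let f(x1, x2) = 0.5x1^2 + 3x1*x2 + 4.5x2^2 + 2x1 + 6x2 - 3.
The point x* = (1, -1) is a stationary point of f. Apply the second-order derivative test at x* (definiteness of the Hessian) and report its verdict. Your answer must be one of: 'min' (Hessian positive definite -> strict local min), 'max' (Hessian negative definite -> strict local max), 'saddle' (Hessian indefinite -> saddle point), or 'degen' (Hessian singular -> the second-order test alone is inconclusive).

Compute the Hessian H = grad^2 f:
  H = [[1, 3], [3, 9]]
Verify stationarity: grad f(x*) = H x* + g = (0, 0).
Eigenvalues of H: 0, 10.
H has a zero eigenvalue (singular; positive semidefinite but not definite), so H is neither positive definite, negative definite, nor indefinite. The second-order test alone is inconclusive -> degen.
(Indeed, f is constant along the null direction of H through x*, so x* is not a strict local extremum.)

degen


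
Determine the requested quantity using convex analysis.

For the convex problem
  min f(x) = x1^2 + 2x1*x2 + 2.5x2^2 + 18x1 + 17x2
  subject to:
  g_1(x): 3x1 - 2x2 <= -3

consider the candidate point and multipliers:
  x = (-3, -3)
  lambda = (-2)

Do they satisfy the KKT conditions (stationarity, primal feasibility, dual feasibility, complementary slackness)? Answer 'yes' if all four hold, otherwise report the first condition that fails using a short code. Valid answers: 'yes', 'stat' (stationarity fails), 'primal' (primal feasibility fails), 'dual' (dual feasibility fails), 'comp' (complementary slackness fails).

Gradient of f: grad f(x) = Q x + c = (6, -4)
Constraint values g_i(x) = a_i^T x - b_i:
  g_1((-3, -3)) = 0
Stationarity residual: grad f(x) + sum_i lambda_i a_i = (0, 0)
  -> stationarity OK
Primal feasibility (all g_i <= 0): OK
Dual feasibility (all lambda_i >= 0): FAILS
Complementary slackness (lambda_i * g_i(x) = 0 for all i): OK

Verdict: the first failing condition is dual_feasibility -> dual.

dual


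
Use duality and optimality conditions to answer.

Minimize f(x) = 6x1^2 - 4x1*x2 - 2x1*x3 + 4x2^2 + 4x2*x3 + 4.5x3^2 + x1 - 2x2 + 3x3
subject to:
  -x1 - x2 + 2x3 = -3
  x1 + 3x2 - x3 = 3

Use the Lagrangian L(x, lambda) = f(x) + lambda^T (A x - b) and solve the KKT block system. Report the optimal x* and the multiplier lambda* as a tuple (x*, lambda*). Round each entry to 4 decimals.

Form the Lagrangian:
  L(x, lambda) = (1/2) x^T Q x + c^T x + lambda^T (A x - b)
Stationarity (grad_x L = 0): Q x + c + A^T lambda = 0.
Primal feasibility: A x = b.

This gives the KKT block system:
  [ Q   A^T ] [ x     ]   [-c ]
  [ A    0  ] [ lambda ] = [ b ]

Solving the linear system:
  x*      = (0.0579, 0.5884, -1.1768)
  lambda* = (3.6585, 1.9634)
  f(x*)   = 0.218

x* = (0.0579, 0.5884, -1.1768), lambda* = (3.6585, 1.9634)


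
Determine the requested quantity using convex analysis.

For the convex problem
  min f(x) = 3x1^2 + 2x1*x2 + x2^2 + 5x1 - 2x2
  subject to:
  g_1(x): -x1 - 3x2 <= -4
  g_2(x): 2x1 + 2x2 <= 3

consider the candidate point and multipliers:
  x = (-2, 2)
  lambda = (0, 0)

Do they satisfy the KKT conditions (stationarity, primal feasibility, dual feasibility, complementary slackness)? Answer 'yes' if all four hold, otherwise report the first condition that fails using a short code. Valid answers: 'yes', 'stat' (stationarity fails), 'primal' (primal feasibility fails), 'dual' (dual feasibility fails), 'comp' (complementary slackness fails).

Gradient of f: grad f(x) = Q x + c = (-3, -2)
Constraint values g_i(x) = a_i^T x - b_i:
  g_1((-2, 2)) = 0
  g_2((-2, 2)) = -3
Stationarity residual: grad f(x) + sum_i lambda_i a_i = (-3, -2)
  -> stationarity FAILS
Primal feasibility (all g_i <= 0): OK
Dual feasibility (all lambda_i >= 0): OK
Complementary slackness (lambda_i * g_i(x) = 0 for all i): OK

Verdict: the first failing condition is stationarity -> stat.

stat


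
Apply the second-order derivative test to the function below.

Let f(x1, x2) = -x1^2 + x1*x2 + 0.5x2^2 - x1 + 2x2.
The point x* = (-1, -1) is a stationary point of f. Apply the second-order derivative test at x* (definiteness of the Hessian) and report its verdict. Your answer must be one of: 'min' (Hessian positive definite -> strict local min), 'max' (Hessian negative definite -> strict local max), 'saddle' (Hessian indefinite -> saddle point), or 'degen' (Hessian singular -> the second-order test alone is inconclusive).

Compute the Hessian H = grad^2 f:
  H = [[-2, 1], [1, 1]]
Verify stationarity: grad f(x*) = H x* + g = (0, 0).
Eigenvalues of H: -2.3028, 1.3028.
Eigenvalues have mixed signs, so H is indefinite -> x* is a saddle point.

saddle


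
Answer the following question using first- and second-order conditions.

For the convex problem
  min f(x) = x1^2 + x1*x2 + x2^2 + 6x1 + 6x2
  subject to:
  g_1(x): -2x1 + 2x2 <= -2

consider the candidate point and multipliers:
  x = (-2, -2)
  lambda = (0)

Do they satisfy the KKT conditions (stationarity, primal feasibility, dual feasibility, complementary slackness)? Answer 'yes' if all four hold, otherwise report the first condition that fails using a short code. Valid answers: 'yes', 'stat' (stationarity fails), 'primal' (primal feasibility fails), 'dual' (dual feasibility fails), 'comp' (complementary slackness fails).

Gradient of f: grad f(x) = Q x + c = (0, 0)
Constraint values g_i(x) = a_i^T x - b_i:
  g_1((-2, -2)) = 2
Stationarity residual: grad f(x) + sum_i lambda_i a_i = (0, 0)
  -> stationarity OK
Primal feasibility (all g_i <= 0): FAILS
Dual feasibility (all lambda_i >= 0): OK
Complementary slackness (lambda_i * g_i(x) = 0 for all i): OK

Verdict: the first failing condition is primal_feasibility -> primal.

primal


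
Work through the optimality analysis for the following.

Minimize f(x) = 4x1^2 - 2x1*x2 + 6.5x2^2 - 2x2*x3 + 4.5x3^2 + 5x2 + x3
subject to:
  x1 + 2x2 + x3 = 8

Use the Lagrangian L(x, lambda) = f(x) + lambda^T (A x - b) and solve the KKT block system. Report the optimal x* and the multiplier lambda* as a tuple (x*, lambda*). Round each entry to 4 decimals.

Form the Lagrangian:
  L(x, lambda) = (1/2) x^T Q x + c^T x + lambda^T (A x - b)
Stationarity (grad_x L = 0): Q x + c + A^T lambda = 0.
Primal feasibility: A x = b.

This gives the KKT block system:
  [ Q   A^T ] [ x     ]   [-c ]
  [ A    0  ] [ lambda ] = [ b ]

Solving the linear system:
  x*      = (2.0698, 2.1008, 1.7287)
  lambda* = (-12.3566)
  f(x*)   = 55.5426

x* = (2.0698, 2.1008, 1.7287), lambda* = (-12.3566)


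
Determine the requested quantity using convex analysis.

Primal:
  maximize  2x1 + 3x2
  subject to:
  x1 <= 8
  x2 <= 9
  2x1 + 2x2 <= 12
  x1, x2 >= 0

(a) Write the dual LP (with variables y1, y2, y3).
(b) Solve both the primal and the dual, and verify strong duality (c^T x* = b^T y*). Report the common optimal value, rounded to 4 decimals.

The standard primal-dual pair for 'max c^T x s.t. A x <= b, x >= 0' is:
  Dual:  min b^T y  s.t.  A^T y >= c,  y >= 0.

So the dual LP is:
  minimize  8y1 + 9y2 + 12y3
  subject to:
    y1 + 2y3 >= 2
    y2 + 2y3 >= 3
    y1, y2, y3 >= 0

Solving the primal: x* = (0, 6).
  primal value c^T x* = 18.
Solving the dual: y* = (0, 0, 1.5).
  dual value b^T y* = 18.
Strong duality: c^T x* = b^T y*. Confirmed.

18


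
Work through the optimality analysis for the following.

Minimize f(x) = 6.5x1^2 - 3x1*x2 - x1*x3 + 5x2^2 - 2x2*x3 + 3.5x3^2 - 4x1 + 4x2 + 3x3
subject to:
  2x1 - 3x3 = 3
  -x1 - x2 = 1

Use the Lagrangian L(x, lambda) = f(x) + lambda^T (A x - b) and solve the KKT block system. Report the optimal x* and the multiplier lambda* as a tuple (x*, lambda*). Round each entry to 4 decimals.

Form the Lagrangian:
  L(x, lambda) = (1/2) x^T Q x + c^T x + lambda^T (A x - b)
Stationarity (grad_x L = 0): Q x + c + A^T lambda = 0.
Primal feasibility: A x = b.

This gives the KKT block system:
  [ Q   A^T ] [ x     ]   [-c ]
  [ A    0  ] [ lambda ] = [ b ]

Solving the linear system:
  x*      = (-0.0797, -0.9203, -1.0532)
  lambda* = (-0.8173, -2.8571)
  f(x*)   = -0.6063

x* = (-0.0797, -0.9203, -1.0532), lambda* = (-0.8173, -2.8571)


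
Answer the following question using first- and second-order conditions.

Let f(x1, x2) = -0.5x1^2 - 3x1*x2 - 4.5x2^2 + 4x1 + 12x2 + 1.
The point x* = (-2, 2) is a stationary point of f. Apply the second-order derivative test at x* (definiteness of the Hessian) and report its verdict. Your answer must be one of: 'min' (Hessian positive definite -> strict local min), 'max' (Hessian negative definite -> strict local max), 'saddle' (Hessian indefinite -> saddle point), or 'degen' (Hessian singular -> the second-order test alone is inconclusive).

Compute the Hessian H = grad^2 f:
  H = [[-1, -3], [-3, -9]]
Verify stationarity: grad f(x*) = H x* + g = (0, 0).
Eigenvalues of H: -10, 0.
H has a zero eigenvalue (singular; negative semidefinite but not definite), so H is neither positive definite, negative definite, nor indefinite. The second-order test alone is inconclusive -> degen.
(Indeed, f is constant along the null direction of H through x*, so x* is not a strict local extremum.)

degen


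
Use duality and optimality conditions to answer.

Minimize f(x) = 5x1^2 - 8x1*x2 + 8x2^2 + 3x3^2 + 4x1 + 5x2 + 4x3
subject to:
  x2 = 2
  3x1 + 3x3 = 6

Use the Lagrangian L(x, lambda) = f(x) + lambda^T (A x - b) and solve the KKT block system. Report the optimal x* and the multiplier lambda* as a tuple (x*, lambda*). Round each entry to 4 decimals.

Form the Lagrangian:
  L(x, lambda) = (1/2) x^T Q x + c^T x + lambda^T (A x - b)
Stationarity (grad_x L = 0): Q x + c + A^T lambda = 0.
Primal feasibility: A x = b.

This gives the KKT block system:
  [ Q   A^T ] [ x     ]   [-c ]
  [ A    0  ] [ lambda ] = [ b ]

Solving the linear system:
  x*      = (1.75, 2, 0.25)
  lambda* = (-23, -1.8333)
  f(x*)   = 37.5

x* = (1.75, 2, 0.25), lambda* = (-23, -1.8333)


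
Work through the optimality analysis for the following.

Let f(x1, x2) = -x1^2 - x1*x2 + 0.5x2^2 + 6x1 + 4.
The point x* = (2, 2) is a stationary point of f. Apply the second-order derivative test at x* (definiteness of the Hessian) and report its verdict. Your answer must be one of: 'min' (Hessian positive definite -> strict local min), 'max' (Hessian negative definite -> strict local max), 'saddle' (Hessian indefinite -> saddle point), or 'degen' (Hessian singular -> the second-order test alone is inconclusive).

Compute the Hessian H = grad^2 f:
  H = [[-2, -1], [-1, 1]]
Verify stationarity: grad f(x*) = H x* + g = (0, 0).
Eigenvalues of H: -2.3028, 1.3028.
Eigenvalues have mixed signs, so H is indefinite -> x* is a saddle point.

saddle


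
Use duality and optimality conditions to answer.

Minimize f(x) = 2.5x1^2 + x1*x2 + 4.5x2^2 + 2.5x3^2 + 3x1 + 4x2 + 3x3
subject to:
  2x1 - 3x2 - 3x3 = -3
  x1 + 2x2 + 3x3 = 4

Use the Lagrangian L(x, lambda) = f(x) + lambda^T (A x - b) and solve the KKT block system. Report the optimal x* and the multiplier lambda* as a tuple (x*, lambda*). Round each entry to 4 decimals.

Form the Lagrangian:
  L(x, lambda) = (1/2) x^T Q x + c^T x + lambda^T (A x - b)
Stationarity (grad_x L = 0): Q x + c + A^T lambda = 0.
Primal feasibility: A x = b.

This gives the KKT block system:
  [ Q   A^T ] [ x     ]   [-c ]
  [ A    0  ] [ lambda ] = [ b ]

Solving the linear system:
  x*      = (0.3635, 0.0904, 1.1519)
  lambda* = (-0.6626, -3.5825)
  f(x*)   = 8.6249

x* = (0.3635, 0.0904, 1.1519), lambda* = (-0.6626, -3.5825)
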